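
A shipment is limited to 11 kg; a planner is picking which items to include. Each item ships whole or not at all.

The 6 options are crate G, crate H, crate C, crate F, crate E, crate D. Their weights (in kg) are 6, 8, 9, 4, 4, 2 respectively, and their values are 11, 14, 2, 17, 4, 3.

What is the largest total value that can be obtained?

This is an integer program with binary decision variables.
Take crate G and crate F: weight 6 + 4 = 10 ≤ 11, value 11 + 17 = 28.
No other feasible combination does better.

28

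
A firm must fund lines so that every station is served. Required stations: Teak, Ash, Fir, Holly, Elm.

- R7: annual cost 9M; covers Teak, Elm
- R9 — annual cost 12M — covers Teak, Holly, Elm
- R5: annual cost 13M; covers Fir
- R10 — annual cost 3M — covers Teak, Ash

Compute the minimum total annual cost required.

28

Choose R9, R5, and R10: together they cover Teak, Ash, Fir, Holly, Elm — every station.
Total annual cost: 12 + 13 + 3 = 28.
No cover costs less than 28.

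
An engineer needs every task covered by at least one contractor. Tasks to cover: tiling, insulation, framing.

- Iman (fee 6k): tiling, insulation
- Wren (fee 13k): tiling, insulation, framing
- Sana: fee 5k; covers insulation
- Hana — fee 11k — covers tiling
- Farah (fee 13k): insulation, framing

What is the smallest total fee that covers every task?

13

The greedy cost-per-new-task heuristic would pick Iman and Wren for 19, but a cheaper cover exists.
Wren alone covers tiling, insulation, framing — every task.
Total fee: 13.
No cover costs less than 13.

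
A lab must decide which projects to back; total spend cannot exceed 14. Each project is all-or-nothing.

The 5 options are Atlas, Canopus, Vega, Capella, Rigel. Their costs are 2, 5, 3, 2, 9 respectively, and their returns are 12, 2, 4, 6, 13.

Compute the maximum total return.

Allowing fractional choices, the relaxed optimum would be about 32.3, but projects are indivisible.
Atlas + Rigel: cost 2 + 9 = 11 ≤ 14, return 12 + 13 = 25.
Atlas + Capella + Rigel: cost 2 + 2 + 9 = 13 ≤ 14, return 12 + 6 + 13 = 31.
Atlas + Vega + Rigel: cost 2 + 3 + 9 = 14 ≤ 14, return 12 + 4 + 13 = 29.
Best is Atlas, Capella, and Rigel with total return 31.

31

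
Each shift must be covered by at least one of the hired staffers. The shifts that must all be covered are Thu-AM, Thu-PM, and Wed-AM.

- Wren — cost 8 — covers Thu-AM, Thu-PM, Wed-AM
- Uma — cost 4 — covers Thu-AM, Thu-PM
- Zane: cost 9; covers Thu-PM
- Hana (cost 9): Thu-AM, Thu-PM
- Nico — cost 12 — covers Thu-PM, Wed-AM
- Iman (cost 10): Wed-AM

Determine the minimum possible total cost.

This is an integer covering problem.
The greedy cost-per-new-shift heuristic would pick Uma and Wren for 12, but a cheaper cover exists.
Wren alone covers Thu-AM, Thu-PM, Wed-AM — every shift.
Total cost: 8.
No cover costs less than 8.

8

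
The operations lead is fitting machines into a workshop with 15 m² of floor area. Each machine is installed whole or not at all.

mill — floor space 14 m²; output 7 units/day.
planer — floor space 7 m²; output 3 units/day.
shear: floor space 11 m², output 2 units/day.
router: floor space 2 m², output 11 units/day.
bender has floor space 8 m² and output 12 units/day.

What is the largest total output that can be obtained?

planer + router: floor space 7 + 2 = 9 ≤ 15, output 3 + 11 = 14.
planer + bender: floor space 7 + 8 = 15 ≤ 15, output 3 + 12 = 15.
router + bender: floor space 2 + 8 = 10 ≤ 15, output 11 + 12 = 23.
Best is router and bender with total output 23.

23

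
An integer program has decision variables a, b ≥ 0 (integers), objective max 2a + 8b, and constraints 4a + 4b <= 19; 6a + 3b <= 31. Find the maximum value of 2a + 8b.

32

Relaxing integrality, the LP optimum is 38.00 at (a,b) = (0, 4.75), which is not an integer point.
(a,b)=(0,4): 4·0+4·4=16≤19, 6·0+3·4=12≤31, objective 32.
(a,b)=(1,3): 4·1+4·3=16≤19, 6·1+3·3=15≤31, objective 26.
(a,b)=(0,3): 4·0+4·3=12≤19, 6·0+3·3=9≤31, objective 24.
Maximum is 32 at (a,b)=(0,4).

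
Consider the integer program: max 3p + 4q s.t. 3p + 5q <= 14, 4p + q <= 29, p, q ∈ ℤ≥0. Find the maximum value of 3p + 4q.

13

(p,q)=(3,1): 3·3+5·1=14≤14, 4·3+1·1=13≤29, objective 13.
(p,q)=(4,0): 3·4+5·0=12≤14, 4·4+1·0=16≤29, objective 12.
No feasible integer point exceeds 13.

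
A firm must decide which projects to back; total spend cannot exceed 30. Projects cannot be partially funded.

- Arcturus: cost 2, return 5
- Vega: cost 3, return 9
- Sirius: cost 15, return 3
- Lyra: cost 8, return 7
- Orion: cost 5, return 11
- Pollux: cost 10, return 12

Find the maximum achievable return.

44

Vega + Lyra + Orion + Pollux: cost 3 + 8 + 5 + 10 = 26 ≤ 30, return 9 + 7 + 11 + 12 = 39.
Arcturus + Vega + Lyra + Orion + Pollux: cost 2 + 3 + 8 + 5 + 10 = 28 ≤ 30, return 5 + 9 + 7 + 11 + 12 = 44.
Arcturus + Vega + Orion + Pollux: cost 2 + 3 + 5 + 10 = 20 ≤ 30, return 5 + 9 + 11 + 12 = 37.
Best is Arcturus, Vega, Lyra, Orion, and Pollux with total return 44.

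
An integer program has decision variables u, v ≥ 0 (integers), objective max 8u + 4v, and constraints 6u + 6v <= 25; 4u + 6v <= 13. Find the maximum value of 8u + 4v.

(u,v)=(3,0) is feasible, giving 24.
(u,v)=(2,0) is feasible, giving 16.
Maximum is 24 at (u,v)=(3,0).

24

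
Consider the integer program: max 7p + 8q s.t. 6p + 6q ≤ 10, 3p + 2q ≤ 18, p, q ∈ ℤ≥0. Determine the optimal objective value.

8

(p,q)=(0,1): 6·0+6·1=6≤10, 3·0+2·1=2≤18, objective 8.
(p,q)=(1,0): 6·1+6·0=6≤10, 3·1+2·0=3≤18, objective 7.
(p,q)=(0,0): 6·0+6·0=0≤10, 3·0+2·0=0≤18, objective 0.
No feasible integer point exceeds 8.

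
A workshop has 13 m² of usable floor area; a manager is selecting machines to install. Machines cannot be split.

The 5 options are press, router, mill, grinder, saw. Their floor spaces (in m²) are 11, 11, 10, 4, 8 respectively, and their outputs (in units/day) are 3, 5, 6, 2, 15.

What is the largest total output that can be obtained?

mill: floor space 10 ≤ 13, output 6.
grinder + saw: floor space 4 + 8 = 12 ≤ 13, output 2 + 15 = 17.
saw: floor space 8 ≤ 13, output 15.
Best is grinder and saw with total output 17.

17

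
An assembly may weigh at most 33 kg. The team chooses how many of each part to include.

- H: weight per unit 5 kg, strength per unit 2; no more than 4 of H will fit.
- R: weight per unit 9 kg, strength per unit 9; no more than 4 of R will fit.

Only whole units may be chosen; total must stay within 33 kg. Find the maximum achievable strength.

29

R has the best ratio (9/9); taking only R gives at most 3×9 = 27 (stopped by the weight limit).
Mixing does better — 1×H and 3×R: weight 32 ≤ 33, strength 1·2 + 3·9 = 29.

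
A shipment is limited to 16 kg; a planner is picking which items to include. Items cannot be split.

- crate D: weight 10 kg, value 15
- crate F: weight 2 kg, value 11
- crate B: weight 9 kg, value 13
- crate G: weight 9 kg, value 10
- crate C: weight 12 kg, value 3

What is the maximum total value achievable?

26

Allowing fractional choices, the relaxed optimum would be about 31.8, but items are indivisible.
crate F + crate B: weight 2 + 9 = 11 ≤ 16, value 11 + 13 = 24.
crate D + crate F: weight 10 + 2 = 12 ≤ 16, value 15 + 11 = 26.
Best is crate D and crate F with total value 26.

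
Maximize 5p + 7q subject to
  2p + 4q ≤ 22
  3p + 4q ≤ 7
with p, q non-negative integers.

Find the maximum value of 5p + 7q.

12

(p,q)=(1,1): 2·1+4·1=6≤22, 3·1+4·1=7≤7, objective 12.
(p,q)=(2,0): 2·2+4·0=4≤22, 3·2+4·0=6≤7, objective 10.
(p,q)=(0,1): 2·0+4·1=4≤22, 3·0+4·1=4≤7, objective 7.
No feasible integer point exceeds 12.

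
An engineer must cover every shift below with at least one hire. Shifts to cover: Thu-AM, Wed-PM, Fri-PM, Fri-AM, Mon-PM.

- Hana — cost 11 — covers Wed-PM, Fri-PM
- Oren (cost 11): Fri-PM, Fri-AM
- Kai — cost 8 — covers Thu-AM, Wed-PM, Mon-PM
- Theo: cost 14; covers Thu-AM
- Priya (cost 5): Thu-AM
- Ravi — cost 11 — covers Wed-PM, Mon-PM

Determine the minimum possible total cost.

19

Choose Oren and Kai: together they cover Thu-AM, Wed-PM, Fri-PM, Fri-AM, Mon-PM — every shift.
Total cost: 11 + 8 = 19.
No cover costs less than 19.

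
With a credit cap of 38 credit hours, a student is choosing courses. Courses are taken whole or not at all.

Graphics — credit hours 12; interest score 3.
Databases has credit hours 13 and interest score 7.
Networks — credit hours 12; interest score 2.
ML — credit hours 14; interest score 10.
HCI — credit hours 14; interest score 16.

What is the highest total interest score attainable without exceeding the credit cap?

26

Allowing fractional choices, the relaxed optimum would be about 31.4, but courses are indivisible.
Graphics + Networks + HCI: credit hours 12 + 12 + 14 = 38 ≤ 38, interest score 3 + 2 + 16 = 21.
Databases + HCI: credit hours 13 + 14 = 27 ≤ 38, interest score 7 + 16 = 23.
ML + HCI: credit hours 14 + 14 = 28 ≤ 38, interest score 10 + 16 = 26.
Best is ML and HCI with total interest score 26.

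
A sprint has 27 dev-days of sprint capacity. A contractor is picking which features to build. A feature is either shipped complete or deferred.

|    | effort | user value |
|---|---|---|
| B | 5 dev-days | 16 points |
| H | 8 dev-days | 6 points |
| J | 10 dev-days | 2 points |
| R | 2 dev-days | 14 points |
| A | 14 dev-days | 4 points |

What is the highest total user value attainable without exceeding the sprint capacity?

Allowing fractional choices, the relaxed optimum would be about 39.4, but features are indivisible.
B + H + J + R: effort 5 + 8 + 10 + 2 = 25 ≤ 27, user value 16 + 6 + 2 + 14 = 38.
B + R + A: effort 5 + 2 + 14 = 21 ≤ 27, user value 16 + 14 + 4 = 34.
B + H + R: effort 5 + 8 + 2 = 15 ≤ 27, user value 16 + 6 + 14 = 36.
Best is B, H, J, and R with total user value 38.

38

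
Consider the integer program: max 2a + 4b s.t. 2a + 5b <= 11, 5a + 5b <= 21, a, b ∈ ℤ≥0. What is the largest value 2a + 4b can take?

10

The continuous relaxation peaks at (3.33, 0.867) with value 10.13; rounding to a feasible lattice point costs some objective.
(a,b)=(3,1): 2·3+5·1=11≤11, 5·3+5·1=20≤21, objective 10.
(a,b)=(4,0): 2·4+5·0=8≤11, 5·4+5·0=20≤21, objective 8.
(a,b)=(2,1): 2·2+5·1=9≤11, 5·2+5·1=15≤21, objective 8.
No feasible integer point exceeds 10.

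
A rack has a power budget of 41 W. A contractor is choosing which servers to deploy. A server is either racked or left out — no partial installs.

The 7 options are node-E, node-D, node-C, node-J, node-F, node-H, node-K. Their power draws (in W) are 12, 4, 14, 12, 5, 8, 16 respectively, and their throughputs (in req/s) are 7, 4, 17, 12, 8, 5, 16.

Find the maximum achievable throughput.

45

Treat it as a binary knapsack problem.
Allowing fractional choices, the relaxed optimum would be about 47.0, but servers are indivisible.
node-D + node-C + node-J + node-F: power draw 4 + 14 + 12 + 5 = 35 ≤ 41, throughput 4 + 17 + 12 + 8 = 41.
node-D + node-C + node-F + node-K: power draw 4 + 14 + 5 + 16 = 39 ≤ 41, throughput 4 + 17 + 8 + 16 = 45.
node-C + node-J + node-F + node-H: power draw 14 + 12 + 5 + 8 = 39 ≤ 41, throughput 17 + 12 + 8 + 5 = 42.
Best is node-D, node-C, node-F, and node-K with total throughput 45.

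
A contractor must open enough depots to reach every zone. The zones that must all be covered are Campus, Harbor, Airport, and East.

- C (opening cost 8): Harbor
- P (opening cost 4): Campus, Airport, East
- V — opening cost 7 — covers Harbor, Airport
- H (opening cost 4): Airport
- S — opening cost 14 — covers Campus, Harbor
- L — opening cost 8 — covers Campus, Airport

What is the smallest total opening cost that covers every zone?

11

Choose P and V: together they cover Campus, Harbor, Airport, East — every zone.
Total opening cost: 4 + 7 = 11.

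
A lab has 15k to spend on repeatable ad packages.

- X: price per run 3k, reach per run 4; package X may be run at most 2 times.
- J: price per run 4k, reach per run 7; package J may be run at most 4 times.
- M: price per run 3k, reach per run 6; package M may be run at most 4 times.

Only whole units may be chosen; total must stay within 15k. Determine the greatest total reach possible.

28

Take 1×X and 4×M: price 15 ≤ 15, reach 1·4 + 4·6 = 28.
M has the best ratio (6/3) and is taken to its limit of 4; remaining capacity is filled optimally with the others.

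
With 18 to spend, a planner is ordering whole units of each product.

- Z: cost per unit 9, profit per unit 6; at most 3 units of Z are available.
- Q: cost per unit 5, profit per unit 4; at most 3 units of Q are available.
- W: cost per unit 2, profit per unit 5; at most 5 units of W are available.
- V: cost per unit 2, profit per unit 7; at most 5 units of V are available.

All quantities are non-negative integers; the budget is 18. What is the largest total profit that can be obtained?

55

V has the best ratio (7/2); taking only V gives at most 5×7 = 35 (stopped by the supply cap of 5).
Mixing does better — 4×W and 5×V: cost 18 ≤ 18, profit 4·5 + 5·7 = 55.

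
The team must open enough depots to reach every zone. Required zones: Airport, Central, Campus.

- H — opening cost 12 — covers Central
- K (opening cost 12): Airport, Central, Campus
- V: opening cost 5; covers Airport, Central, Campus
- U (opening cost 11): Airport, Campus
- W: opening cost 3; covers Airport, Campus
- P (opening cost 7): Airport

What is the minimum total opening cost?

V alone covers Airport, Central, Campus — every zone.
Total opening cost: 5.

5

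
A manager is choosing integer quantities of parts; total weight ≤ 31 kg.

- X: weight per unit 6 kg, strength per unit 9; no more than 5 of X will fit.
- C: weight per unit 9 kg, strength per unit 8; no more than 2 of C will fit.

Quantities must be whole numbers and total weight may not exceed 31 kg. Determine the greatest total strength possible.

45

This is a bounded integer knapsack.
Take 5×X: weight 30 ≤ 31, strength 5·9 = 45.
X has the best ratio (9/6) and is taken to its limit of 5; remaining capacity is filled optimally with the others.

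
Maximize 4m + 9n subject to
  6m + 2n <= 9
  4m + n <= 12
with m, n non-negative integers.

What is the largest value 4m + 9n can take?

36

Relaxing integrality, the LP optimum is 40.50 at (m,n) = (0, 4.5), which is not an integer point.
(m,n)=(0,4): 6·0+2·4=8≤9, 4·0+1·4=4≤12, objective 36.
(m,n)=(0,3): 6·0+2·3=6≤9, 4·0+1·3=3≤12, objective 27.
Maximum is 36 at (m,n)=(0,4).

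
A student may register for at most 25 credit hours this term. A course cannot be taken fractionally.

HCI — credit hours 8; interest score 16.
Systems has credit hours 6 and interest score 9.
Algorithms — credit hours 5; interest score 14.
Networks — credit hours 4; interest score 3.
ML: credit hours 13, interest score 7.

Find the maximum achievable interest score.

42

This is a 0-1 knapsack instance.
Take HCI, Systems, Algorithms, and Networks: credit hours 8 + 6 + 5 + 4 = 23 ≤ 25, interest score 16 + 9 + 14 + 3 = 42.
No other feasible combination does better.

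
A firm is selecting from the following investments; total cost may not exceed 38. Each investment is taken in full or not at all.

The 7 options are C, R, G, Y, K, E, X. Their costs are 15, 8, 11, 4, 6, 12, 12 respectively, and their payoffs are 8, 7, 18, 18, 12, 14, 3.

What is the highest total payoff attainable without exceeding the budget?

62

Allowing fractional choices, the relaxed optimum would be about 66.4, but investments are indivisible.
G + Y + K + E: cost 11 + 4 + 6 + 12 = 33 ≤ 38, payoff 18 + 18 + 12 + 14 = 62.
R + G + Y + E: cost 8 + 11 + 4 + 12 = 35 ≤ 38, payoff 7 + 18 + 18 + 14 = 57.
C + G + Y + K: cost 15 + 11 + 4 + 6 = 36 ≤ 38, payoff 8 + 18 + 18 + 12 = 56.
Best is G, Y, K, and E with total payoff 62.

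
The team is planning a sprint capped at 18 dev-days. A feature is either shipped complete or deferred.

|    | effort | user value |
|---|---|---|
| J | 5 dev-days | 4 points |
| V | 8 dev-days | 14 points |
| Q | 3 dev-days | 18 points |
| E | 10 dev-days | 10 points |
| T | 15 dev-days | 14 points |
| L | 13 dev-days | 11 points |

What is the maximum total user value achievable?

36

V + Q: effort 8 + 3 = 11 ≤ 18, user value 14 + 18 = 32.
J + V + Q: effort 5 + 8 + 3 = 16 ≤ 18, user value 4 + 14 + 18 = 36.
Best is J, V, and Q with total user value 36.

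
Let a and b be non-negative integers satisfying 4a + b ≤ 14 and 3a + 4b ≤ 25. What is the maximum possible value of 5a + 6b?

36

Relaxing integrality, the LP optimum is 38.69 at (a,b) = (2.38, 4.46), which is not an integer point.
(a,b)=(0,6) is feasible, giving 36.
(a,b)=(1,5) is feasible, giving 35.
No feasible integer point exceeds 36.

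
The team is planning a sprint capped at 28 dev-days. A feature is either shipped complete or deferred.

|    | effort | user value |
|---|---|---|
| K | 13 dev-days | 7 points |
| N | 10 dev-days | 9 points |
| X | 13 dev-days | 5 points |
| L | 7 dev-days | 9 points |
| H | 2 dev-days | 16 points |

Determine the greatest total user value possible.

Treat it as a binary knapsack problem.
Allowing fractional choices, the relaxed optimum would be about 38.8, but features are indivisible.
K + N + H: effort 13 + 10 + 2 = 25 ≤ 28, user value 7 + 9 + 16 = 32.
K + L + H: effort 13 + 7 + 2 = 22 ≤ 28, user value 7 + 9 + 16 = 32.
N + L + H: effort 10 + 7 + 2 = 19 ≤ 28, user value 9 + 9 + 16 = 34.
Best is N, L, and H with total user value 34.

34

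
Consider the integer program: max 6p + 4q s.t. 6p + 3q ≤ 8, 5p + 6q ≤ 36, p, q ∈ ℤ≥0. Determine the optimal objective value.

8

Relaxing integrality, the LP optimum is 10.67 at (p,q) = (0, 2.67), which is not an integer point.
(p,q)=(0,2): 6·0+3·2=6≤8, 5·0+6·2=12≤36, objective 8.
(p,q)=(0,1): 6·0+3·1=3≤8, 5·0+6·1=6≤36, objective 4.
The best lattice point is (0,2), giving 8.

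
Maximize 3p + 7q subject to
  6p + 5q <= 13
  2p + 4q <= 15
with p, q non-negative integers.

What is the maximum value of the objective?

The continuous relaxation peaks at (0, 2.6) with value 18.20; rounding to a feasible lattice point costs some objective.
(p,q)=(0,2): 6·0+5·2=10≤13, 2·0+4·2=8≤15, objective 14.
(p,q)=(1,1): 6·1+5·1=11≤13, 2·1+4·1=6≤15, objective 10.
(p,q)=(0,1): 6·0+5·1=5≤13, 2·0+4·1=4≤15, objective 7.
The best lattice point is (0,2), giving 14.

14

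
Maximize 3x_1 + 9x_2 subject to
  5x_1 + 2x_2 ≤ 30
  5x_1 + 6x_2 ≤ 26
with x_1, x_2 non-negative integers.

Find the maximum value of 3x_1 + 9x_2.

(x_1,x_2)=(0,4) is feasible, giving 36.
(x_1,x_2)=(1,3) is feasible, giving 30.
(x_1,x_2)=(0,3) is feasible, giving 27.
No feasible integer point exceeds 36.

36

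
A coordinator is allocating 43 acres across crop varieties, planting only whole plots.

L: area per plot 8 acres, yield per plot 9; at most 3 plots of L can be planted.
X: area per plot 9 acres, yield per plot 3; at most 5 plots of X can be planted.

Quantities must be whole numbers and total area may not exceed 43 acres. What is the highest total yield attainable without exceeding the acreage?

3×L and 2×X: area 42 ≤ 43, yield 3·9 + 2·3 = 33.
3×L and 1×X: area 33 ≤ 43, yield 3·9 + 1·3 = 30.
Best is 33.

33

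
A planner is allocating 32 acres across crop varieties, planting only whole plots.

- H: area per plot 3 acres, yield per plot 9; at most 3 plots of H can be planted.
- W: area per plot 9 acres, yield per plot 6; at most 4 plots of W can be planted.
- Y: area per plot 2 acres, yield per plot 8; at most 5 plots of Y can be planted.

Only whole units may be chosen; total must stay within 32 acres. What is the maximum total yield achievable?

Y has the best ratio (8/2); taking only Y gives at most 5×8 = 40 (stopped by the supply cap of 5).
Mixing does better — 3×H, 1×W, and 5×Y: area 28 ≤ 32, yield 3·9 + 1·6 + 5·8 = 73.

73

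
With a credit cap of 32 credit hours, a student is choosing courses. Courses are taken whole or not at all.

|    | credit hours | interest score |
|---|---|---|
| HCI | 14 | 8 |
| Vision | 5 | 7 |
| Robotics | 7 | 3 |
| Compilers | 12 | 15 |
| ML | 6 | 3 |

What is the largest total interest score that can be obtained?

Treat it as a binary knapsack problem.
Allowing fractional choices, the relaxed optimum would be about 30.5, but courses are indivisible.
HCI + Vision + Compilers: credit hours 14 + 5 + 12 = 31 ≤ 32, interest score 8 + 7 + 15 = 30.
Vision + Robotics + Compilers + ML: credit hours 5 + 7 + 12 + 6 = 30 ≤ 32, interest score 7 + 3 + 15 + 3 = 28.
Best is HCI, Vision, and Compilers with total interest score 30.

30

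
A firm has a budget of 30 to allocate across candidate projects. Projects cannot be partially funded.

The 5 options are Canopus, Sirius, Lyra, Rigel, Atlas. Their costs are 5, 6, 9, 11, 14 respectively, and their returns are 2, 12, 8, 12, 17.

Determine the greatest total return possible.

Allowing fractional choices, the relaxed optimum would be about 39.9, but projects are indivisible.
Canopus + Sirius + Atlas: cost 5 + 6 + 14 = 25 ≤ 30, return 2 + 12 + 17 = 31.
Sirius + Lyra + Rigel: cost 6 + 9 + 11 = 26 ≤ 30, return 12 + 8 + 12 = 32.
Sirius + Lyra + Atlas: cost 6 + 9 + 14 = 29 ≤ 30, return 12 + 8 + 17 = 37.
Best is Sirius, Lyra, and Atlas with total return 37.

37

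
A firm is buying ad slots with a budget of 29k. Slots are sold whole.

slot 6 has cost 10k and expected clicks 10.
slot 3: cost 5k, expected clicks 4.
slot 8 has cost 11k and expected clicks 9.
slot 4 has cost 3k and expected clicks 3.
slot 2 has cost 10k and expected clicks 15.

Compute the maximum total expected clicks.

slot 6 + slot 3 + slot 4 + slot 2: cost 10 + 5 + 3 + 10 = 28 ≤ 29, expected clicks 10 + 4 + 3 + 15 = 32.
slot 3 + slot 8 + slot 4 + slot 2: cost 5 + 11 + 3 + 10 = 29 ≤ 29, expected clicks 4 + 9 + 3 + 15 = 31.
slot 6 + slot 3 + slot 2: cost 10 + 5 + 10 = 25 ≤ 29, expected clicks 10 + 4 + 15 = 29.
Best is slot 6, slot 3, slot 4, and slot 2 with total expected clicks 32.

32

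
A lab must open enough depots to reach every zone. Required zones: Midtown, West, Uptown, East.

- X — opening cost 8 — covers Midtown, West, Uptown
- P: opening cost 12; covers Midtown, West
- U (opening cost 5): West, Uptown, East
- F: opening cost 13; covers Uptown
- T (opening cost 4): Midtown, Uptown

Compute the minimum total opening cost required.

9

Choose U and T: together they cover Midtown, West, Uptown, East — every zone.
Total opening cost: 5 + 4 = 9.
No cover costs less than 9.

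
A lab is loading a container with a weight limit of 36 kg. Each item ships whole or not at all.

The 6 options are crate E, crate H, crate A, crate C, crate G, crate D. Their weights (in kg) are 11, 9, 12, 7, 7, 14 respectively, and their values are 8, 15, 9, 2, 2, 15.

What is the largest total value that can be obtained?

39

Allowing fractional choices, the relaxed optimum would be about 39.7, but items are indivisible.
crate E + crate H + crate D: weight 11 + 9 + 14 = 34 ≤ 36, value 8 + 15 + 15 = 38.
crate H + crate C + crate D: weight 9 + 7 + 14 = 30 ≤ 36, value 15 + 2 + 15 = 32.
crate H + crate A + crate D: weight 9 + 12 + 14 = 35 ≤ 36, value 15 + 9 + 15 = 39.
Best is crate H, crate A, and crate D with total value 39.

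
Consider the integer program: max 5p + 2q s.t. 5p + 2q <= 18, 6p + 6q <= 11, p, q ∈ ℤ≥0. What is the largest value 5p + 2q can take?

5

(p,q)=(1,0): 5·1+2·0=5≤18, 6·1+6·0=6≤11, objective 5.
(p,q)=(0,1): 5·0+2·1=2≤18, 6·0+6·1=6≤11, objective 2.
(p,q)=(0,0): 5·0+2·0=0≤18, 6·0+6·0=0≤11, objective 0.
Maximum is 5 at (p,q)=(1,0).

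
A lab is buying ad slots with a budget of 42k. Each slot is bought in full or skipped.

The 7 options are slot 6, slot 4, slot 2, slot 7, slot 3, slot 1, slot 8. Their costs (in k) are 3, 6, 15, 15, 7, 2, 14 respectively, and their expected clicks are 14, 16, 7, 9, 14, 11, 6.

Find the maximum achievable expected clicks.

Allowing fractional choices, the relaxed optimum would be about 68.2, but ad slots are indivisible.
slot 6 + slot 4 + slot 3 + slot 1 + slot 8: cost 3 + 6 + 7 + 2 + 14 = 32 ≤ 42, expected clicks 14 + 16 + 14 + 11 + 6 = 61.
slot 6 + slot 4 + slot 7 + slot 3 + slot 1: cost 3 + 6 + 15 + 7 + 2 = 33 ≤ 42, expected clicks 14 + 16 + 9 + 14 + 11 = 64.
slot 6 + slot 4 + slot 2 + slot 3 + slot 1: cost 3 + 6 + 15 + 7 + 2 = 33 ≤ 42, expected clicks 14 + 16 + 7 + 14 + 11 = 62.
Best is slot 6, slot 4, slot 7, slot 3, and slot 1 with total expected clicks 64.

64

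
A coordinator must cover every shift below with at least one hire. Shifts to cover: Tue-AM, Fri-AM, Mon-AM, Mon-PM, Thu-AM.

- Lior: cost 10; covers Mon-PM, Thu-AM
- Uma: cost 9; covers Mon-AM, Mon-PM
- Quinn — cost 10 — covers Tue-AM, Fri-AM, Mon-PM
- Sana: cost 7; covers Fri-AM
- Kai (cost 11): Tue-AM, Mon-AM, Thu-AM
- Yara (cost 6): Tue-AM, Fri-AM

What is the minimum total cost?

The greedy cost-per-new-shift heuristic would pick Yara, Uma, and Lior for 25, but a cheaper cover exists.
Choose Quinn and Kai: together they cover Tue-AM, Fri-AM, Mon-AM, Mon-PM, Thu-AM — every shift.
Total cost: 10 + 11 = 21.
No cover costs less than 21.

21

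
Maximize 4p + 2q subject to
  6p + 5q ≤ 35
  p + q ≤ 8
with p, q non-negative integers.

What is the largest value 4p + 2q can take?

The continuous relaxation peaks at (5.83, 0) with value 23.33; rounding to a feasible lattice point costs some objective.
(p,q)=(5,1): 6·5+5·1=35≤35, 1·5+1·1=6≤8, objective 22.
(p,q)=(4,2): 6·4+5·2=34≤35, 1·4+1·2=6≤8, objective 20.
(p,q)=(5,0): 6·5+5·0=30≤35, 1·5+1·0=5≤8, objective 20.
No feasible integer point exceeds 22.

22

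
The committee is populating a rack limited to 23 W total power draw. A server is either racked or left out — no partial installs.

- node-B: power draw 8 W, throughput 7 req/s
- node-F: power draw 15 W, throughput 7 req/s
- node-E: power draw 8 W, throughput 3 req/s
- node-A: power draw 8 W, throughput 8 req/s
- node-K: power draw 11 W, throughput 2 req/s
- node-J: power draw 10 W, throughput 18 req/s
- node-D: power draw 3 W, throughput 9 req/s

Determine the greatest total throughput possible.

This is an integer program with binary decision variables.
node-E + node-J + node-D: power draw 8 + 10 + 3 = 21 ≤ 23, throughput 3 + 18 + 9 = 30.
node-B + node-J + node-D: power draw 8 + 10 + 3 = 21 ≤ 23, throughput 7 + 18 + 9 = 34.
node-A + node-J + node-D: power draw 8 + 10 + 3 = 21 ≤ 23, throughput 8 + 18 + 9 = 35.
Best is node-A, node-J, and node-D with total throughput 35.

35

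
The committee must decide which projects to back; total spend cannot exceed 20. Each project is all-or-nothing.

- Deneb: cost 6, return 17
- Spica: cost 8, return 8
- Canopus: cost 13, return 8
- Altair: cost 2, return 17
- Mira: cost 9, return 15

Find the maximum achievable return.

Allowing fractional choices, the relaxed optimum would be about 52.0, but projects are indivisible.
Spica + Altair + Mira: cost 8 + 2 + 9 = 19 ≤ 20, return 8 + 17 + 15 = 40.
Deneb + Spica + Altair: cost 6 + 8 + 2 = 16 ≤ 20, return 17 + 8 + 17 = 42.
Deneb + Altair + Mira: cost 6 + 2 + 9 = 17 ≤ 20, return 17 + 17 + 15 = 49.
Best is Deneb, Altair, and Mira with total return 49.

49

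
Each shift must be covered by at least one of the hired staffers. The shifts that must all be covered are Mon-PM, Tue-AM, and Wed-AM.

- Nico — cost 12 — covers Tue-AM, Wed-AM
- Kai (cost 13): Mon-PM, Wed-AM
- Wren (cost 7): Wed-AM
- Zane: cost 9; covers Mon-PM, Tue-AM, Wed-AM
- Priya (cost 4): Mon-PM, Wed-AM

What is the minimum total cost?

This is an integer covering problem.
The greedy cost-per-new-shift heuristic would pick Priya and Zane for 13, but a cheaper cover exists.
Zane alone covers Mon-PM, Tue-AM, Wed-AM — every shift.
Total cost: 9.
No cover costs less than 9.

9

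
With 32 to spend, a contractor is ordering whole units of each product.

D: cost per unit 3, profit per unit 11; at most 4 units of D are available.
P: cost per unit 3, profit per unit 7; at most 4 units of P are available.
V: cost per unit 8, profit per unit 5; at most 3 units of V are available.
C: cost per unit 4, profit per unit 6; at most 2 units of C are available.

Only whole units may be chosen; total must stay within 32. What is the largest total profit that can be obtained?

D has the best ratio (11/3); taking only D gives at most 4×11 = 44 (stopped by the supply cap of 4).
Mixing does better — 4×D, 4×P, and 2×C: cost 32 ≤ 32, profit 4·11 + 4·7 + 2·6 = 84.

84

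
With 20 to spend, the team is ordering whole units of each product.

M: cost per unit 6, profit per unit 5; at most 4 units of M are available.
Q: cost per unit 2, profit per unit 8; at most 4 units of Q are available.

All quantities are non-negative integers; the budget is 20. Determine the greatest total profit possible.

42

2×M and 4×Q: cost 20 ≤ 20, profit 2·5 + 4·8 = 42.
1×M and 4×Q: cost 14 ≤ 20, profit 1·5 + 4·8 = 37.
Best is 42.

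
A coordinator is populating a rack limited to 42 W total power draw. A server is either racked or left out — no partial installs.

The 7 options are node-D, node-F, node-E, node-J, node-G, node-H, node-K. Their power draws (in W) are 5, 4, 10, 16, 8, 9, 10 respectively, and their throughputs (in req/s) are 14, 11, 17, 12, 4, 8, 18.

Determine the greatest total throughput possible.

68

Allowing fractional choices, the relaxed optimum would be about 71.0, but servers are indivisible.
node-D + node-E + node-J + node-K: power draw 5 + 10 + 16 + 10 = 41 ≤ 42, throughput 14 + 17 + 12 + 18 = 61.
node-D + node-F + node-E + node-H + node-K: power draw 5 + 4 + 10 + 9 + 10 = 38 ≤ 42, throughput 14 + 11 + 17 + 8 + 18 = 68.
node-D + node-F + node-E + node-G + node-K: power draw 5 + 4 + 10 + 8 + 10 = 37 ≤ 42, throughput 14 + 11 + 17 + 4 + 18 = 64.
Best is node-D, node-F, node-E, node-H, and node-K with total throughput 68.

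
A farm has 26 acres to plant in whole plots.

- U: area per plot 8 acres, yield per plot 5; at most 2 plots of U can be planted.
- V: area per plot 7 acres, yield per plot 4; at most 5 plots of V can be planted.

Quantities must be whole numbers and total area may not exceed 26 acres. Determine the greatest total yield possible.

14

Take 2×U and 1×V: area 23 ≤ 26, yield 2·5 + 1·4 = 14.
U has the best ratio (5/8) and is taken to its limit of 2; remaining capacity is filled optimally with the others.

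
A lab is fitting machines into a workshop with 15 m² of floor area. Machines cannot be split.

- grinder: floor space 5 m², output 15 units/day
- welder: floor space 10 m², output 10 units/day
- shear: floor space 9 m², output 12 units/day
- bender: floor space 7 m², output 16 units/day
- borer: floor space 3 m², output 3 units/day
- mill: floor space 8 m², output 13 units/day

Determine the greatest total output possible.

Allowing fractional choices, the relaxed optimum would be about 35.9, but machines are indivisible.
grinder + bender + borer: floor space 5 + 7 + 3 = 15 ≤ 15, output 15 + 16 + 3 = 34.
grinder + bender: floor space 5 + 7 = 12 ≤ 15, output 15 + 16 = 31.
bender + mill: floor space 7 + 8 = 15 ≤ 15, output 16 + 13 = 29.
Best is grinder, bender, and borer with total output 34.

34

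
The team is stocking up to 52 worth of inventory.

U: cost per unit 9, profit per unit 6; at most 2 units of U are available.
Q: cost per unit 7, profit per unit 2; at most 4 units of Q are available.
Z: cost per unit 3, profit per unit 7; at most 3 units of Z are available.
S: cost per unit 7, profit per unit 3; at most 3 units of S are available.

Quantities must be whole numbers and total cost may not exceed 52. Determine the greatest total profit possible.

42

Take 2×U, 3×Z, and 3×S: cost 48 ≤ 52, profit 2·6 + 3·7 + 3·3 = 42.
Z has the best ratio (7/3) and is taken to its limit of 3; remaining capacity is filled optimally with the others.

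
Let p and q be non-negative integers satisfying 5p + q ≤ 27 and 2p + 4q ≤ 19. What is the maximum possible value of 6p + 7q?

(p,q)=(5,2): 5·5+1·2=27≤27, 2·5+4·2=18≤19, objective 44.
(p,q)=(3,3): 5·3+1·3=18≤27, 2·3+4·3=18≤19, objective 39.
Maximum is 44 at (p,q)=(5,2).

44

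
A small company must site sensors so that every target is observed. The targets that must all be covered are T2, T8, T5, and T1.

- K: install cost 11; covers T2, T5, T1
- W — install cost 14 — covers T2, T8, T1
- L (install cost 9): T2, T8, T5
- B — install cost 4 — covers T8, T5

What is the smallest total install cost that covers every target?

This is an integer covering problem.
Choose K and B: together they cover T2, T8, T5, T1 — every target.
Total install cost: 11 + 4 = 15.

15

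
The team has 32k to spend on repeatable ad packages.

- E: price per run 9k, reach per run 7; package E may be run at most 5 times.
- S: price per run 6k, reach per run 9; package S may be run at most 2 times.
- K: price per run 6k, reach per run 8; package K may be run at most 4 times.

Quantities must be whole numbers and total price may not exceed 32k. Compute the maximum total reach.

2×S and 3×K: price 30 ≤ 32, reach 2·9 + 3·8 = 42.
1×S and 4×K: price 30 ≤ 32, reach 1·9 + 4·8 = 41.
Best is 42.

42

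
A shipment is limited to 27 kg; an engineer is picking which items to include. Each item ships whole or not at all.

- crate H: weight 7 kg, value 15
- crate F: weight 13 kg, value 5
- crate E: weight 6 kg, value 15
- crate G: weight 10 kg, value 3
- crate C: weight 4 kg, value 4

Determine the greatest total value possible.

37

Allowing fractional choices, the relaxed optimum would be about 37.8, but items are indivisible.
crate H + crate F + crate E: weight 7 + 13 + 6 = 26 ≤ 27, value 15 + 5 + 15 = 35.
crate H + crate E + crate G + crate C: weight 7 + 6 + 10 + 4 = 27 ≤ 27, value 15 + 15 + 3 + 4 = 37.
crate H + crate E + crate C: weight 7 + 6 + 4 = 17 ≤ 27, value 15 + 15 + 4 = 34.
Best is crate H, crate E, crate G, and crate C with total value 37.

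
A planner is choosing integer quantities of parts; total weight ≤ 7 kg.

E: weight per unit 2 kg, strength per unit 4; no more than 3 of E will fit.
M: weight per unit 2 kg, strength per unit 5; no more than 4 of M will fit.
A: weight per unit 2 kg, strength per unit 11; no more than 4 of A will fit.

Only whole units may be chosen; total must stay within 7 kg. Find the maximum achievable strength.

1×M and 2×A: weight 6 ≤ 7, strength 1·5 + 2·11 = 27.
3×A: weight 6 ≤ 7, strength 3·11 = 33.
Best is 33.

33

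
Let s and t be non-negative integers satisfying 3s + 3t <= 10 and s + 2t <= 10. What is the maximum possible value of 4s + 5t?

15

Relaxing integrality, the LP optimum is 16.67 at (s,t) = (0, 3.33), which is not an integer point.
(s,t)=(0,3): 3·0+3·3=9≤10, 1·0+2·3=6≤10, objective 15.
(s,t)=(1,2): 3·1+3·2=9≤10, 1·1+2·2=5≤10, objective 14.
The best lattice point is (0,3), giving 15.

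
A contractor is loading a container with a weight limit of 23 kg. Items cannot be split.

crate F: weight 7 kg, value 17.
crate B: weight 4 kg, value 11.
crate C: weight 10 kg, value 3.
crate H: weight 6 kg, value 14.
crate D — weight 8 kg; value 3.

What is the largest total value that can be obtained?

Allowing fractional choices, the relaxed optimum would be about 44.2, but items are indivisible.
crate F + crate H + crate D: weight 7 + 6 + 8 = 21 ≤ 23, value 17 + 14 + 3 = 34.
crate F + crate B + crate H: weight 7 + 4 + 6 = 17 ≤ 23, value 17 + 11 + 14 = 42.
crate F + crate C + crate H: weight 7 + 10 + 6 = 23 ≤ 23, value 17 + 3 + 14 = 34.
Best is crate F, crate B, and crate H with total value 42.

42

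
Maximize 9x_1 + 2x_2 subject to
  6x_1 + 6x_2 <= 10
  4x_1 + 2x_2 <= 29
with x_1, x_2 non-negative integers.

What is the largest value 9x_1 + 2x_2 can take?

9

(x_1,x_2)=(1,0): 6·1+6·0=6≤10, 4·1+2·0=4≤29, objective 9.
(x_1,x_2)=(0,1): 6·0+6·1=6≤10, 4·0+2·1=2≤29, objective 2.
(x_1,x_2)=(0,0): 6·0+6·0=0≤10, 4·0+2·0=0≤29, objective 0.
Maximum is 9 at (x_1,x_2)=(1,0).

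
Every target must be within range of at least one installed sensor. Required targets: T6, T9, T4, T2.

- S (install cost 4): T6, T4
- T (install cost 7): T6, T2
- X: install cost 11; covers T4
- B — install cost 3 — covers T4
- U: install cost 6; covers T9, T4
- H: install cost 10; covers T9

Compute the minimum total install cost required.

13

The greedy cost-per-new-target heuristic would pick S, U, and T for 17, but a cheaper cover exists.
Choose T and U: together they cover T6, T9, T4, T2 — every target.
Total install cost: 7 + 6 = 13.
No cover costs less than 13.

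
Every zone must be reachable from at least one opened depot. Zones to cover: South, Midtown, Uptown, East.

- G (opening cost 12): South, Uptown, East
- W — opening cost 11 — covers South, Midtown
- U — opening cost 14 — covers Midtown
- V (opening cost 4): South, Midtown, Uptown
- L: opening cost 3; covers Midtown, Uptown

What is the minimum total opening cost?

15

The greedy cost-per-new-zone heuristic would pick V and G for 16, but a cheaper cover exists.
Choose G and L: together they cover South, Midtown, Uptown, East — every zone.
Total opening cost: 12 + 3 = 15.
No cover costs less than 15.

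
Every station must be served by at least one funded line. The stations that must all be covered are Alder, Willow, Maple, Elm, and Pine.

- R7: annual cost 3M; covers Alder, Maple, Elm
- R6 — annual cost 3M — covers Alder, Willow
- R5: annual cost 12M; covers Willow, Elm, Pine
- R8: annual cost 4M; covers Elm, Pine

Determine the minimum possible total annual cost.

10

This is a weighted set-cover instance.
Choose R7, R6, and R8: together they cover Alder, Willow, Maple, Elm, Pine — every station.
Total annual cost: 3 + 3 + 4 = 10.
No cover costs less than 10.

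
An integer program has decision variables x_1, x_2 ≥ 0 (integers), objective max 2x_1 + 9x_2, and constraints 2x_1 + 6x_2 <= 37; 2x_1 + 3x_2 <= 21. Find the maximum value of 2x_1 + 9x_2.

(x_1,x_2)=(0,6) is feasible, giving 54.
(x_1,x_2)=(1,5) is feasible, giving 47.
(x_1,x_2)=(0,5) is feasible, giving 45.
Maximum is 54 at (x_1,x_2)=(0,6).

54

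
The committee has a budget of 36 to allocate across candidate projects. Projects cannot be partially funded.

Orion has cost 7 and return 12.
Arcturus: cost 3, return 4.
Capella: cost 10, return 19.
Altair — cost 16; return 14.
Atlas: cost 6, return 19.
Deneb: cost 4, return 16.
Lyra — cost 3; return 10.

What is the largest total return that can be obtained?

80

This is an integer program with binary decision variables.
Take Orion, Arcturus, Capella, Atlas, Deneb, and Lyra: cost 7 + 3 + 10 + 6 + 4 + 3 = 33 ≤ 36, return 12 + 4 + 19 + 19 + 16 + 10 = 80.
No other feasible combination does better.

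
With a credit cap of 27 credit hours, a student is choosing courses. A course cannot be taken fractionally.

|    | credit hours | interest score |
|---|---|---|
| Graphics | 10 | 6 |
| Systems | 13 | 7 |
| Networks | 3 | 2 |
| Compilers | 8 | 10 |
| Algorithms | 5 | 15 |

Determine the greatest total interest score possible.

This is an integer program with binary decision variables.
Graphics + Networks + Compilers + Algorithms: credit hours 10 + 3 + 8 + 5 = 26 ≤ 27, interest score 6 + 2 + 10 + 15 = 33.
Systems + Compilers + Algorithms: credit hours 13 + 8 + 5 = 26 ≤ 27, interest score 7 + 10 + 15 = 32.
Best is Graphics, Networks, Compilers, and Algorithms with total interest score 33.

33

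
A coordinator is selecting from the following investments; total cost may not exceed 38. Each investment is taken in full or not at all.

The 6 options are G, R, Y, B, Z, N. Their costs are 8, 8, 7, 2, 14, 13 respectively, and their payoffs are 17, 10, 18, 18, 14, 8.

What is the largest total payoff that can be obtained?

71

Allowing fractional choices, the relaxed optimum would be about 76.0, but investments are indivisible.
G + R + Y + B: cost 8 + 8 + 7 + 2 = 25 ≤ 38, payoff 17 + 10 + 18 + 18 = 63.
G + Y + B + Z: cost 8 + 7 + 2 + 14 = 31 ≤ 38, payoff 17 + 18 + 18 + 14 = 67.
G + R + Y + B + N: cost 8 + 8 + 7 + 2 + 13 = 38 ≤ 38, payoff 17 + 10 + 18 + 18 + 8 = 71.
Best is G, R, Y, B, and N with total payoff 71.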